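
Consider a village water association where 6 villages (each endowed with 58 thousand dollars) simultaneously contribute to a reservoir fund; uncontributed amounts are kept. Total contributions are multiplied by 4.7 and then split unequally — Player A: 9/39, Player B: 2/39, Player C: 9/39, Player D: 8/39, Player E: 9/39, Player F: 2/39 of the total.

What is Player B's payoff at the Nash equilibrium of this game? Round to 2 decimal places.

Each unit j contributes comes back to j as 4.7 × (j's share), so j prefers to contribute only if that share exceeds 1/4.7 = 0.2128; otherwise keeping the unit dominates.
The shares above 0.2128 belong to Player A, Player C and Player E, contributing 58 each; the remaining 3 contribute 0. Total contributed: 174.
Player B keeps 58 and receives 4.7 × 174 × 2/39 = 41.94 from the reservoir fund, for a payoff of 99.94.

99.94 thousand dollars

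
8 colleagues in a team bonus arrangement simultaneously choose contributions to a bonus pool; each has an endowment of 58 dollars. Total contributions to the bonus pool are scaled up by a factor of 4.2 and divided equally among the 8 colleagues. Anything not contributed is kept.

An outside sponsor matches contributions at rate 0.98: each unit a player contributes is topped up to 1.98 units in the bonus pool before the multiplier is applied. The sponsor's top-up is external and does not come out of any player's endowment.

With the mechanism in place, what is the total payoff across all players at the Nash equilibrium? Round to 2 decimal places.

Under the mechanism each unit contributed yields 4.2 × 1.98 / 8 = 1.0395 back to its contributor per unit of net cost, which exceeds 1, making full contribution the dominant choice for everyone.
At the Nash equilibrium everyone contributes 58. Group total payoff = 4.2 × 1.98 × 464 = 3858.62.

3858.62 dollars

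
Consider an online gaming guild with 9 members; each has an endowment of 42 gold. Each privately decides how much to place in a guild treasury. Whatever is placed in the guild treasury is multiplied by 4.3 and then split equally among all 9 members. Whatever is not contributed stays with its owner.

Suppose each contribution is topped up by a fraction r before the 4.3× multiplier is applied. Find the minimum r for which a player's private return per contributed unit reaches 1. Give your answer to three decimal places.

With matching at rate r, one contributed unit becomes (1 + r) in the guild treasury and returns 4.3 × (1 + r) / 9 to the contributor.
Setting this equal to 1: 1 + r = 9/4.3 = 2.0930.
So the minimum matching rate is r = 2.0930 − 1 = 1.093.

1.093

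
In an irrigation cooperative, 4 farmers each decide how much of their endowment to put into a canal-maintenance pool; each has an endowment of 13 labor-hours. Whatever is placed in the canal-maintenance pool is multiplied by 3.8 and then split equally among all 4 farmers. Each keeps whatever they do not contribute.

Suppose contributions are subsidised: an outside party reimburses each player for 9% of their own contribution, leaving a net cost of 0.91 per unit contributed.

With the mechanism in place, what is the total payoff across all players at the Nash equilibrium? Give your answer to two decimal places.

The effective private return per unit is now (3.8/4) / 0.91 = 1.0440 > 1, so every player's dominant strategy flips to full contribution.
So the Nash equilibrium is full contribution by all 4; the group earns 4 × (13 × 0.09 + 3.8 × 13) = 202.28.

202.28 labor-hours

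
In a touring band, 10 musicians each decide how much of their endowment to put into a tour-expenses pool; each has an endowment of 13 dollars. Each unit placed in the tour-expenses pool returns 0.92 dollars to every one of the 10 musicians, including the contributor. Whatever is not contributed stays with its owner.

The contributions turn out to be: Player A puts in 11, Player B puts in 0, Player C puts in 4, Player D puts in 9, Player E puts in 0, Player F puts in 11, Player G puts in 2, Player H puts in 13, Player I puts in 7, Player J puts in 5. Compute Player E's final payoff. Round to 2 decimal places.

Total contributed: 11 + 0 + 4 + 9 + 0 + 11 + 2 + 13 + 7 + 5 = 62.
Each receives 0.92 × 62 = 57.04 from the tour-expenses pool.
Player E keeps 13 − 0 = 13, so Player E's payoff is 13 + 57.04 = 70.04.

70.04 dollars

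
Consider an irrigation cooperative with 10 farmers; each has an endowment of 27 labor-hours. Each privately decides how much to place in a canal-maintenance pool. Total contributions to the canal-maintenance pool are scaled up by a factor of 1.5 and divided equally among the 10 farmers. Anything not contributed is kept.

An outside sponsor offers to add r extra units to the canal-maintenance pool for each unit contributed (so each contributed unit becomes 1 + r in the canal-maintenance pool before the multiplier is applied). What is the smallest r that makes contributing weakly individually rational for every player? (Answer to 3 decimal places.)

With matching at rate r, one contributed unit becomes (1 + r) in the canal-maintenance pool and returns 1.5 × (1 + r) / 10 to the contributor.
Setting this equal to 1: 1 + r = 10/1.5 = 6.6667.
So the minimum matching rate is r = 6.6667 − 1 = 5.667.

5.667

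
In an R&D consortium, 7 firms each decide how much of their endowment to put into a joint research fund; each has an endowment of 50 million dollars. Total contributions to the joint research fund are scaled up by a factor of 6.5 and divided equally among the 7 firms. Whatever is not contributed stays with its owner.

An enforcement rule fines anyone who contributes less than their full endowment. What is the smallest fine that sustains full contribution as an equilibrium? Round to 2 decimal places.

Given the others contribute fully, the best deviation is to contribute 0 (any partial contribution still incurs the fine and gives up units whose private return 0.9286 is below 1).
Deviating from 50 to 0 saves 50 million dollars but forfeits the deviator's share of the drop in the joint research fund: 6.5/7 × 50 = 46.43.
So the deviation gain is 50 − 46.43 = 3.57, and the fine must be at least 3.57 million dollars to wipe it out.

3.57 million dollars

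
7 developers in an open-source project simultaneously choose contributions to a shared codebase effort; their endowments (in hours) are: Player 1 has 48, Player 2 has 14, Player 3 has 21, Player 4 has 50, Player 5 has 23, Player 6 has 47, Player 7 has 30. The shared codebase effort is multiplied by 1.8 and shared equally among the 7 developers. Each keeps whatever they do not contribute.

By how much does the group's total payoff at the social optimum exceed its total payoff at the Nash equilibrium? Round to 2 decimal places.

186.40 hours

The private return per contributed unit is 1.8/7 = 0.2571 < 1 for every player regardless of endowment, so the Nash equilibrium is zero contribution and the group total is Σ E_j = 48 + 14 + 21 + 50 + 23 + 47 + 30 = 233.
Each contributed unit returns 1.800 to the group, so the social optimum is full contribution by everyone: group total = 1.800 × 233 = 419.40.
Efficiency loss = (1.800 − 1) × 233 = 186.40.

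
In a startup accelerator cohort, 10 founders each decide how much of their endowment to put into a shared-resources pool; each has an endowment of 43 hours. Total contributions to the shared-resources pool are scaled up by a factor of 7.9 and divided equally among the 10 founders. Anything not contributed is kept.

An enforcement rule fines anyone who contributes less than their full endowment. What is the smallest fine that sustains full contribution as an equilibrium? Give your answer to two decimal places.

9.03 hours

Given the others contribute fully, the best deviation is to contribute 0 (any partial contribution still incurs the fine and gives up units whose private return 0.7900 is below 1).
Deviating from 43 to 0 saves 43 hours but forfeits the deviator's share of the drop in the shared-resources pool: 7.9/10 × 43 = 33.97.
So the deviation gain is 43 − 33.97 = 9.03, and the fine must be at least 9.03 hours to wipe it out.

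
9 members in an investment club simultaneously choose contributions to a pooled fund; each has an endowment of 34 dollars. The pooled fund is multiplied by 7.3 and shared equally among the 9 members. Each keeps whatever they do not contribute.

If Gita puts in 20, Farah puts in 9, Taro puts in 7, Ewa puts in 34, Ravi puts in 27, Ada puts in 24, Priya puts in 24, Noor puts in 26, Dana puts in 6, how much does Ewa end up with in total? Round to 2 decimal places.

Total contributed: 20 + 9 + 7 + 34 + 27 + 24 + 24 + 26 + 6 = 177.
Each receives 7.3 × 177 / 9 = 143.57 from the pooled fund.
Ewa keeps 34 − 34 = 0, so Ewa's payoff is 0 + 143.57 = 143.57.

143.57 dollars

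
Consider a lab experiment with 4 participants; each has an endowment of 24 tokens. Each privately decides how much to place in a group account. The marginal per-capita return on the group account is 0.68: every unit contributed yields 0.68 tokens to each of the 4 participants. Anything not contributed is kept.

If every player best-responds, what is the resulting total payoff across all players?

The private return per contributed unit is 0.68 < 1, so contributing 0 is dominant for every player. At the Nash equilibrium everyone keeps their 24, and the group total is 4 × 24 = 96.

96.00 tokens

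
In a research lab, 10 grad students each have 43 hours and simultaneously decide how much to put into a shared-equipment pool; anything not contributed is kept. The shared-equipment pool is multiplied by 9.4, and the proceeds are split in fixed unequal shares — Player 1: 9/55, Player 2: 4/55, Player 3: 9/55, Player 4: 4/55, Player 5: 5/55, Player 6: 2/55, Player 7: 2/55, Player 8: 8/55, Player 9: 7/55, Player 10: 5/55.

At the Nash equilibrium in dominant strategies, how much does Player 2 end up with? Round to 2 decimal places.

Each unit j contributes comes back to j as 9.4 × (j's share), so j prefers to contribute only if that share exceeds 1/9.4 = 0.1064; otherwise keeping the unit dominates.
The shares above 0.1064 belong to Player 1, Player 3, Player 8 and Player 9, contributing 43 each; the remaining 6 contribute 0. Total contributed: 172.
Player 2 keeps 43 and receives 9.4 × 172 × 4/55 = 117.59 from the shared-equipment pool, for a payoff of 160.59.

160.59 hours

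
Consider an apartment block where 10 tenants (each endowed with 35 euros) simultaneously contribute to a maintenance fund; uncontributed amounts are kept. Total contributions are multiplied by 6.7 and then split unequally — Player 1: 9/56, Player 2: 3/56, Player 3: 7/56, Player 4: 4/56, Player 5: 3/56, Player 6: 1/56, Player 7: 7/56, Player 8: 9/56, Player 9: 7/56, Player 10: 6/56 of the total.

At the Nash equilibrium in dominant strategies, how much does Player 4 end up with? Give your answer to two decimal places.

A player with share s gets back 6.7·s per unit contributed, so full contribution is dominant for anyone with s > 1/6.7 = 0.1493 and zero contribution is dominant for anyone below.
The shares above 0.1493 belong to Player 1 and Player 8, contributing 35 each; the remaining 8 contribute 0. Total contributed: 70.
Player 4 keeps 35 and receives 6.7 × 70 × 4/56 = 33.50 from the maintenance fund, for a payoff of 68.50.

68.50 euros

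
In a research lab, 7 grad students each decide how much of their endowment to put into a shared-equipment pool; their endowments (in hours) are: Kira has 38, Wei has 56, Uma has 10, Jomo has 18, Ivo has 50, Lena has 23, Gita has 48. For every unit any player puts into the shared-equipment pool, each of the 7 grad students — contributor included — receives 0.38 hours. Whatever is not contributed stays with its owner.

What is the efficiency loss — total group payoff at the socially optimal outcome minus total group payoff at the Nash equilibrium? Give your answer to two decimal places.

403.38 hours

The private return per contributed unit is 0.38 < 1 for everyone, so the Nash equilibrium is zero contribution and the group total is Σ E_j = 38 + 56 + 10 + 18 + 50 + 23 + 48 = 243.
Each contributed unit returns 2.660 to the group, so the social optimum is full contribution by everyone: group total = 2.660 × 243 = 646.38.
Efficiency loss = (2.660 − 1) × 243 = 403.38.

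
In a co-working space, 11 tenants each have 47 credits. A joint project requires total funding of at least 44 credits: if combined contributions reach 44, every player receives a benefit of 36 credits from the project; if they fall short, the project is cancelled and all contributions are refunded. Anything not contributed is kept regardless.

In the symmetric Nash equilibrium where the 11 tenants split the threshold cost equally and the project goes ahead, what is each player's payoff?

Equal share of the threshold: 44/11 = 4.
At this profile no one gains by cutting their contribution: any cut drops the total below 44, the project is cancelled, contributions are refunded, and the deviator ends with 47, which is less than 47 − 4 + 36 = 79. Contributing more than 4 just wastes the excess. So contributing exactly 4 is a best response.
Each player's payoff: 47 − 4 + 36 = 79.

79 credits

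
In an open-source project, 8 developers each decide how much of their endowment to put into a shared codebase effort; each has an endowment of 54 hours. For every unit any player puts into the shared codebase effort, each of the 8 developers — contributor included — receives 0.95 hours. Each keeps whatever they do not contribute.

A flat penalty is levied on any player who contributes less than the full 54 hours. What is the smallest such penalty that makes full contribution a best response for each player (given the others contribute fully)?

2.70 hours

Given the others contribute fully, the best deviation is to contribute 0 (any partial contribution still incurs the fine and gives up units whose private return 0.95 is below 1).
Deviating from 54 to 0 saves 54 hours but forfeits the deviator's share of the drop in the shared codebase effort: 0.95 × 54 = 51.30.
So the deviation gain is 54 − 51.30 = 2.70, and the fine must be at least 2.70 hours to wipe it out.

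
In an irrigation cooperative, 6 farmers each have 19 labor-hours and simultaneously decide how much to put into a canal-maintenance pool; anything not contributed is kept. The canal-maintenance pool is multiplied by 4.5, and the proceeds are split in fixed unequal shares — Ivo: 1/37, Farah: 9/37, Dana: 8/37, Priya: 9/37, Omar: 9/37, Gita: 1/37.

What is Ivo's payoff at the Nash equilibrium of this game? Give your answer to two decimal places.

Each unit j contributes comes back to j as 4.5 × (j's share), so j prefers to contribute only if that share exceeds 1/4.5 = 0.2222; otherwise keeping the unit dominates.
The shares above 0.2222 belong to Farah, Priya and Omar, contributing 19 each; the remaining 3 contribute 0. Total contributed: 57.
Ivo keeps 19 and receives 4.5 × 57 × 1/37 = 6.93 from the canal-maintenance pool, for a payoff of 25.93.

25.93 labor-hours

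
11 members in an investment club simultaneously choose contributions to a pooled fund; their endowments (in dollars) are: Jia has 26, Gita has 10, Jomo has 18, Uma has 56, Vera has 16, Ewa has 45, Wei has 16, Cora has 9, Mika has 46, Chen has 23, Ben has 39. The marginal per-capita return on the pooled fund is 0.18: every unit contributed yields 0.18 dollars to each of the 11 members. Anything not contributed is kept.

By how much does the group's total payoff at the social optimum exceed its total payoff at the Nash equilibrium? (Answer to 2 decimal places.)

The private return per contributed unit is 0.18 < 1 for everyone, so the Nash equilibrium is zero contribution and the group total is Σ E_j = 26 + 10 + 18 + 56 + 16 + 45 + 16 + 9 + 46 + 23 + 39 = 304.
Each contributed unit returns 1.980 to the group, so the social optimum is full contribution by everyone: group total = 1.980 × 304 = 601.92.
Efficiency loss = (1.980 − 1) × 304 = 297.92.

297.92 dollars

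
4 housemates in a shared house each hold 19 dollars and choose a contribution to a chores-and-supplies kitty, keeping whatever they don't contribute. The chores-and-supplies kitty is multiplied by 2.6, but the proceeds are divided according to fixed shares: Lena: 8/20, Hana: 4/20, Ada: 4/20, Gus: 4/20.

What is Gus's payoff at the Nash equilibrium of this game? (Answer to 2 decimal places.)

Each unit j contributes comes back to j as 2.6 × (j's share), so j prefers to contribute only if that share exceeds 1/2.6 = 0.3846; otherwise keeping the unit dominates.
Only Lena (8/20) clears that bar, contributing 19; the remaining 3 contribute 0. Total contributed: 19.
Gus keeps 19 and receives 2.6 × 19 × 4/20 = 9.88 from the chores-and-supplies kitty, for a payoff of 28.88.

28.88 dollars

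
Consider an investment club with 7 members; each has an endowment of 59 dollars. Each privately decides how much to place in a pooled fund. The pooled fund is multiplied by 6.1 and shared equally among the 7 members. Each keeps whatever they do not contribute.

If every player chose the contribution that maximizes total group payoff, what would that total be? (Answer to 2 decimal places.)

Each contributed unit returns 6.100 to the group as a whole (0.8714 to each of 7 players), which exceeds 1, so the social optimum is full contribution: group total = 6.100 × 413 = 2519.30.

2519.30 dollars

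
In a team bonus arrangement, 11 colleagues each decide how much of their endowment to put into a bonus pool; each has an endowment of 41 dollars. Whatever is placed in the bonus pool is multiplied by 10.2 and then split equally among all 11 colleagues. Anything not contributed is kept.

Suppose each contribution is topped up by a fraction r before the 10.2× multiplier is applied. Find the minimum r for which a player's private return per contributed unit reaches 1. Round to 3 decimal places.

0.078

With matching at rate r, one contributed unit becomes (1 + r) in the bonus pool and returns 10.2 × (1 + r) / 11 to the contributor.
Setting this equal to 1: 1 + r = 11/10.2 = 1.0784.
So the minimum matching rate is r = 1.0784 − 1 = 0.078.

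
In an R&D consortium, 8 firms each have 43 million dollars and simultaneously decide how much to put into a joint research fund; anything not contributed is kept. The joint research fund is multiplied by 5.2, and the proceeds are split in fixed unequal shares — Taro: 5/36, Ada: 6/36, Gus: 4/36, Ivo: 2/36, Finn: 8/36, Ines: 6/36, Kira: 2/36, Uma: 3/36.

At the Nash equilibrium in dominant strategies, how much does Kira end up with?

Each unit j contributes comes back to j as 5.2 × (j's share), so j prefers to contribute only if that share exceeds 1/5.2 = 0.1923; otherwise keeping the unit dominates.
The only share above 0.1923 is Finn's 8/36, contributing 43; the remaining 7 contribute 0. Total contributed: 43.
Kira keeps 43 and receives 5.2 × 43 × 2/36 = 12.42 from the joint research fund, for a payoff of 55.42.

55.42 million dollars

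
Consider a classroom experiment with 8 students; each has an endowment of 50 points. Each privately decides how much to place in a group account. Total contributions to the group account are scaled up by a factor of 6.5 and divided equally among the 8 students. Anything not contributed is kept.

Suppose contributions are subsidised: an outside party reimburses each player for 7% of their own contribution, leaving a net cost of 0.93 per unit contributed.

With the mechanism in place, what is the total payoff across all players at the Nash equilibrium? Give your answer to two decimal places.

400.00 points

The effective private return is (6.5/8) / 0.93 = 0.8737, which is still under 1, so the mechanism doesn't change anyone's dominant strategy: zero contribution.
Everyone keeps their endowment and the group total is 8 × 50 = 400.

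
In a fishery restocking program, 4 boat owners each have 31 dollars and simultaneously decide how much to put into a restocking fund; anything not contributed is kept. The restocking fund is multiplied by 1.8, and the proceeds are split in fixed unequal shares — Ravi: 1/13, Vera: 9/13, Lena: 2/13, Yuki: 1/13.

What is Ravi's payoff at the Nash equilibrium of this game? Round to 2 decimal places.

35.29 dollars

Each unit j contributes comes back to j as 1.8 × (j's share), so j prefers to contribute only if that share exceeds 1/1.8 = 0.5556; otherwise keeping the unit dominates.
Vera alone (share 9/13) is above the threshold, contributing 31; the remaining 3 contribute 0. Total contributed: 31.
Ravi keeps 31 and receives 1.8 × 31 × 1/13 = 4.29 from the restocking fund, for a payoff of 35.29.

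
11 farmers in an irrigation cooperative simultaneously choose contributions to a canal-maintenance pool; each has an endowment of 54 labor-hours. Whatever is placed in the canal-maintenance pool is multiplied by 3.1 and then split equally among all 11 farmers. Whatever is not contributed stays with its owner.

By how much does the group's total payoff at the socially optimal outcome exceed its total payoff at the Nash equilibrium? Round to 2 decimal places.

Each contributed unit returns 3.1/11 = 0.2818 to its contributor — below 1 — so contributing 0 is dominant for every player. At the Nash equilibrium everyone keeps their 54, and the group total is 11 × 54 = 594.
Each contributed unit returns 3.100 to the group as a whole (0.2818 to each of 11 players), which exceeds 1, so the social optimum is full contribution: group total = 3.100 × 594 = 1841.40.
Efficiency loss = 1841.40 − 594 = 1247.40.

1247.40 labor-hours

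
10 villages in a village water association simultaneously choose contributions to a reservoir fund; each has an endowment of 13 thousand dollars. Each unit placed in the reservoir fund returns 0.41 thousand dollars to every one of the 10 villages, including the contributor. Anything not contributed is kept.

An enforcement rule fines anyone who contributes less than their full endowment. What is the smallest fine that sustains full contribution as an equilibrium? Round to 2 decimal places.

7.67 thousand dollars

Given the others contribute fully, the best deviation is to contribute 0 (any partial contribution still incurs the fine and gives up units whose private return 0.41 is below 1).
Deviating from 13 to 0 saves 13 thousand dollars but forfeits the deviator's share of the drop in the reservoir fund: 0.41 × 13 = 5.33.
So the deviation gain is 13 − 5.33 = 7.67, and the fine must be at least 7.67 thousand dollars to wipe it out.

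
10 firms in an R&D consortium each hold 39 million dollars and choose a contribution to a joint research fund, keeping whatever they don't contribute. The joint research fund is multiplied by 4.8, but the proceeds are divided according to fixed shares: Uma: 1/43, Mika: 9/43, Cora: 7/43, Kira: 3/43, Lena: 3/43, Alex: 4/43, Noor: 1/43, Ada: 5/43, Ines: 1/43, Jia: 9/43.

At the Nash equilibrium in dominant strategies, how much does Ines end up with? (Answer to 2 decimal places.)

47.71 million dollars

Player j's private return per contributed unit is 4.8 × (j's share). Contributing is weakly dominant for j when that share is at least 1/4.8 = 0.2083, and contributing 0 is dominant otherwise.
The shares above 0.2083 belong to Mika and Jia, contributing 39 each; the remaining 8 contribute 0. Total contributed: 78.
Ines keeps 39 and receives 4.8 × 78 × 1/43 = 8.71 from the joint research fund, for a payoff of 47.71.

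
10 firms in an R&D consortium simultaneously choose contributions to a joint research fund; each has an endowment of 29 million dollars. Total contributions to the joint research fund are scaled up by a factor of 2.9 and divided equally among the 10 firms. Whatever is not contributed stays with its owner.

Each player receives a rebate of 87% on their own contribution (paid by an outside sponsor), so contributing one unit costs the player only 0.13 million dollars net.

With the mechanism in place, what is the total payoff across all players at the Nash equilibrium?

With the mechanism, a contributed unit returns (2.9/10) / 0.13 = 2.2308 per unit of net cost to the contributor — now above 1 — so contributing fully is weakly dominant for every player.
So the Nash equilibrium is full contribution by all 10; the group earns 10 × (29 × 0.87 + 2.9 × 29) = 1093.30.

1093.30 million dollars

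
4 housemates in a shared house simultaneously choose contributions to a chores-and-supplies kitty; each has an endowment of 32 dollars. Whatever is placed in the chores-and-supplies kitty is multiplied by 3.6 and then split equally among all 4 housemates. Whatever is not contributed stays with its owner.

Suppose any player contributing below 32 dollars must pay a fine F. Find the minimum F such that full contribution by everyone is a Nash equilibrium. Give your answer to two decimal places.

3.20 dollars

Given the others contribute fully, the best deviation is to contribute 0 (any partial contribution still incurs the fine and gives up units whose private return 0.9000 is below 1).
Deviating from 32 to 0 saves 32 dollars but forfeits the deviator's share of the drop in the chores-and-supplies kitty: 3.6/4 × 32 = 28.80.
So the deviation gain is 32 − 28.80 = 3.20, and the fine must be at least 3.20 dollars to wipe it out.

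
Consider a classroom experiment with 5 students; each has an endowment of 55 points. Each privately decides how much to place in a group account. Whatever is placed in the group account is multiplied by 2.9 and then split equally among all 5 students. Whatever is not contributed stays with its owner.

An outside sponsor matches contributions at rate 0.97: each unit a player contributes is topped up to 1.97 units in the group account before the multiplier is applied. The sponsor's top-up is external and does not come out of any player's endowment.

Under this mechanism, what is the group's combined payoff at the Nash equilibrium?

1571.08 points

With the mechanism, a contributed unit returns 2.9 × 1.97 / 5 = 1.1426 per unit of net cost to the contributor — now above 1 — so contributing fully is weakly dominant for every player.
At the Nash equilibrium everyone contributes 55. Group total payoff = 2.9 × 1.97 × 275 = 1571.08.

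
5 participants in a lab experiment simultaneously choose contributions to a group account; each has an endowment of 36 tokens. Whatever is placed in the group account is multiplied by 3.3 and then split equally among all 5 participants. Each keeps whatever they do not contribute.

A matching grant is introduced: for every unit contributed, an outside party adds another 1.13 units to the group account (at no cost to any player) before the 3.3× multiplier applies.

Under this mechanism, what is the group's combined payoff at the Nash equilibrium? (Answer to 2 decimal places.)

With the mechanism, a contributed unit returns 3.3 × 2.13 / 5 = 1.4058 per unit of net cost to the contributor — now above 1 — so contributing fully is weakly dominant for every player.
At the Nash equilibrium everyone contributes 36. Group total payoff = 3.3 × 2.13 × 180 = 1265.22.

1265.22 tokens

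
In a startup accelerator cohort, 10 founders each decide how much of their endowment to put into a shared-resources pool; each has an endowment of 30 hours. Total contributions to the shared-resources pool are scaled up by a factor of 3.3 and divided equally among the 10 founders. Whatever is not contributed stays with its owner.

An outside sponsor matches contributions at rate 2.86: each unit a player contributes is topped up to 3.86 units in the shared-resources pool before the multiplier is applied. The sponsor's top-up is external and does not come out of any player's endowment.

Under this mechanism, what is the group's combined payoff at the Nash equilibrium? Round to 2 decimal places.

With the mechanism, a contributed unit returns 3.3 × 3.86 / 10 = 1.2738 per unit of net cost to the contributor — now above 1 — so contributing fully is weakly dominant for every player.
So the Nash equilibrium is full contribution by all 10; the group earns 3.3 × 3.86 × 300 = 3821.40.

3821.40 hours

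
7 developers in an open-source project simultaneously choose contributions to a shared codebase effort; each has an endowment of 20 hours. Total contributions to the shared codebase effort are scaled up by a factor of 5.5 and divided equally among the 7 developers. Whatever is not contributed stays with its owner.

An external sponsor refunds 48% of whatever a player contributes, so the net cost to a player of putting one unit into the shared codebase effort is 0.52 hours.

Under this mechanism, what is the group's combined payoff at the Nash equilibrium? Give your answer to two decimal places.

837.20 hours

With the mechanism, a contributed unit returns (5.5/7) / 0.52 = 1.5110 per unit of net cost to the contributor — now above 1 — so contributing fully is weakly dominant for every player.
So the Nash equilibrium is full contribution by all 7; the group earns 7 × (20 × 0.48 + 5.5 × 20) = 837.20.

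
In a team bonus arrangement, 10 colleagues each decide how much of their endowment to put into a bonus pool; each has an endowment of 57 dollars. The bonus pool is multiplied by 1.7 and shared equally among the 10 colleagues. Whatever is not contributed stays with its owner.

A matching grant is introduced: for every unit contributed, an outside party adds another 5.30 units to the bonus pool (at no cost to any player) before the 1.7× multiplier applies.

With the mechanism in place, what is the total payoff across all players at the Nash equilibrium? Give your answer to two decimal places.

Under the mechanism each unit contributed yields 1.7 × 6.30 / 10 = 1.0710 back to its contributor per unit of net cost, which exceeds 1, making full contribution the dominant choice for everyone.
At the Nash equilibrium everyone contributes 57. Group total payoff = 1.7 × 6.30 × 570 = 6104.70.

6104.70 dollars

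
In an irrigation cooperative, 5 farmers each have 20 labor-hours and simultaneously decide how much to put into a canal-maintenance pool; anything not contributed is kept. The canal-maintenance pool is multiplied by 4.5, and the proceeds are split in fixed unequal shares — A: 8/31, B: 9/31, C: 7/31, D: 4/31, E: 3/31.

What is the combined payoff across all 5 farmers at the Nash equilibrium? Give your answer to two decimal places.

For player j, contributing a unit is worthwhile iff 4.5 × (j's share) ≥ 1, i.e. iff j's share is at least 0.2222.
The shares above 0.2222 belong to A, B and C, contributing 20 each; the remaining 2 contribute 0. Total contributed: 60.
The canal-maintenance pool pays out 4.5 × 60 = 270.00 in total (split across the unequal shares, but the aggregate is all that matters for the group sum).
The 2 free-riders keep 20 each, adding 40. Group total = 40 + 270.00 = 310.00.

310.00 labor-hours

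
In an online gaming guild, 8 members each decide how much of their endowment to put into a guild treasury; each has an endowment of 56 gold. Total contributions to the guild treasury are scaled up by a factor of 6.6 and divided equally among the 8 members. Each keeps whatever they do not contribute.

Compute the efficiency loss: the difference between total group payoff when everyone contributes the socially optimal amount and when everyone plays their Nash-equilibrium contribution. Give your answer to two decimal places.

2508.80 gold

Each contributed unit returns 6.6/8 = 0.8250 to its contributor — below 1 — so contributing 0 is dominant for every player. At the Nash equilibrium everyone keeps their 56, and the group total is 8 × 56 = 448.
Each contributed unit returns 6.600 to the group as a whole (0.8250 to each of 8 players), which exceeds 1, so the social optimum is full contribution: group total = 6.600 × 448 = 2956.80.
Efficiency loss = 2956.80 − 448 = 2508.80.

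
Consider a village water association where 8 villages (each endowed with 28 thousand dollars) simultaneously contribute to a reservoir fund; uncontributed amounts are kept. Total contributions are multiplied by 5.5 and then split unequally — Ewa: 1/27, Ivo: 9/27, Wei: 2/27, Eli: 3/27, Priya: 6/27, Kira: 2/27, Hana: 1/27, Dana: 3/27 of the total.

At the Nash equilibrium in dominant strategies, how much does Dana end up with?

62.22 thousand dollars

Player j's private return per contributed unit is 5.5 × (j's share). Contributing is weakly dominant for j when that share is at least 1/5.5 = 0.1818, and contributing 0 is dominant otherwise.
Ivo and Priya are above the threshold, contributing 28 each; the remaining 6 contribute 0. Total contributed: 56.
Dana keeps 28 and receives 5.5 × 56 × 3/27 = 34.22 from the reservoir fund, for a payoff of 62.22.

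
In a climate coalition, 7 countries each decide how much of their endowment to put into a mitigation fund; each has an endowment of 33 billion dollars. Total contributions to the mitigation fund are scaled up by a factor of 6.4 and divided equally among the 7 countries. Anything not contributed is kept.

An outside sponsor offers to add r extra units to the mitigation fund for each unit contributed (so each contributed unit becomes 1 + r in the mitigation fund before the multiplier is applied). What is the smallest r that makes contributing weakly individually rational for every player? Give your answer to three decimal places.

With matching at rate r, one contributed unit becomes (1 + r) in the mitigation fund and returns 6.4 × (1 + r) / 7 to the contributor.
Setting this equal to 1: 1 + r = 7/6.4 = 1.0938.
So the minimum matching rate is r = 1.0938 − 1 = 0.094.

0.094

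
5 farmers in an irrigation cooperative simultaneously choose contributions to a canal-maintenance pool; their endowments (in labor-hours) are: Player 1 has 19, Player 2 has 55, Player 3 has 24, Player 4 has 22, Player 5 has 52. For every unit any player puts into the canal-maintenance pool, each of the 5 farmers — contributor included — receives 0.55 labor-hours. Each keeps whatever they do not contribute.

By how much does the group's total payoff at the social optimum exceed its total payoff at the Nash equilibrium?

301.00 labor-hours

The private return per contributed unit is 0.55 < 1 for everyone, so the Nash equilibrium is zero contribution and the group total is Σ E_j = 19 + 55 + 24 + 22 + 52 = 172.
Each contributed unit returns 2.750 to the group, so the social optimum is full contribution by everyone: group total = 2.750 × 172 = 473.00.
Efficiency loss = (2.750 − 1) × 172 = 301.00.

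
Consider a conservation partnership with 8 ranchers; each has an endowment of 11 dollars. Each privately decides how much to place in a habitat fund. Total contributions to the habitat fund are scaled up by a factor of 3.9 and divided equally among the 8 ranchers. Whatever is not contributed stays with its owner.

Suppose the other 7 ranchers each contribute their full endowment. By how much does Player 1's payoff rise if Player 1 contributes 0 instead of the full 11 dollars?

Switching from a contribution of 11 to 0 lets Player 1 keep an extra 11 dollars, but lowers the habitat fund by 11, which costs Player 1 their own share of that drop: 3.9/8 × 11 = 5.36.
Net gain = 11 − 5.36 = 5.64. The private return per contributed unit (0.4875) is below 1, so free-riding is indeed the best response regardless of what the others do.

5.64 dollars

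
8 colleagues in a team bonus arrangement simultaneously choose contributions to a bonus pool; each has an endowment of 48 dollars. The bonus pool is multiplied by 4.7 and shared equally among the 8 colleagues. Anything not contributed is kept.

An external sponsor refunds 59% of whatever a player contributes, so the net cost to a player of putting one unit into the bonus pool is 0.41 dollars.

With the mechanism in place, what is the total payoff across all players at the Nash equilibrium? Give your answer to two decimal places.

Under the mechanism each unit contributed yields (4.7/8) / 0.41 = 1.4329 back to its contributor per unit of net cost, which exceeds 1, making full contribution the dominant choice for everyone.
So the Nash equilibrium is full contribution by all 8; the group earns 8 × (48 × 0.59 + 4.7 × 48) = 2031.36.

2031.36 dollars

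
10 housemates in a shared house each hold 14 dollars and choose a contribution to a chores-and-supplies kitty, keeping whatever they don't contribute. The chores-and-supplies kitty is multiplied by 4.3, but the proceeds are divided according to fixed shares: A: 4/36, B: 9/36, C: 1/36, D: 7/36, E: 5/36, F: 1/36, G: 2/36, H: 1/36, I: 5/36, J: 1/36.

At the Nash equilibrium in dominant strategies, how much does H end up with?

15.67 dollars

A player with share s gets back 4.3·s per unit contributed, so full contribution is dominant for anyone with s > 1/4.3 = 0.2326 and zero contribution is dominant for anyone below.
Only B (9/36) clears that bar, contributing 14; the remaining 9 contribute 0. Total contributed: 14.
H keeps 14 and receives 4.3 × 14 × 1/36 = 1.67 from the chores-and-supplies kitty, for a payoff of 15.67.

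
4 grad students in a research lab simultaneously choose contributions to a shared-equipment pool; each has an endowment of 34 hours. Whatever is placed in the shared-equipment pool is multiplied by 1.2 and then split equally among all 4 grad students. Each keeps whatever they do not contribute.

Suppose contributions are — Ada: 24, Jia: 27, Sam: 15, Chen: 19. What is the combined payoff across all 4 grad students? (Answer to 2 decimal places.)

153.00 hours

Total contributed: 24 + 27 + 15 + 19 = 85; total kept: 4 × 34 − 85 = 51.
The shared-equipment pool pays out 1.2 × 85 = 102.00 in aggregate.
Group total = 51 + 102.00 = 153.00.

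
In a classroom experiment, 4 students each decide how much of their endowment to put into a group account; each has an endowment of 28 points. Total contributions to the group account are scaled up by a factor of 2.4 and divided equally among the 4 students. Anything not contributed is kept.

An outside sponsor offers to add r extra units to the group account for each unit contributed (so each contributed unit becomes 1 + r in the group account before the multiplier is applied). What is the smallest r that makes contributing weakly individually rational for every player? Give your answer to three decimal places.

0.667

With matching at rate r, one contributed unit becomes (1 + r) in the group account and returns 2.4 × (1 + r) / 4 to the contributor.
Setting this equal to 1: 1 + r = 4/2.4 = 1.6667.
So the minimum matching rate is r = 1.6667 − 1 = 0.667.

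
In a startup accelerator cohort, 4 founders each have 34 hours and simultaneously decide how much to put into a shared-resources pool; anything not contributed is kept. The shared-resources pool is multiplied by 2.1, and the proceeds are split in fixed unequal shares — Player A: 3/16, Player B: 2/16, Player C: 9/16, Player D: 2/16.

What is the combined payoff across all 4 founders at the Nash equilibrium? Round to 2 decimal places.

Player j's private return per contributed unit is 2.1 × (j's share). Contributing is weakly dominant for j when that share is at least 1/2.1 = 0.4762, and contributing 0 is dominant otherwise.
Only Player C (9/16) clears that bar, contributing 34; the remaining 3 contribute 0. Total contributed: 34.
The shared-resources pool pays out 2.1 × 34 = 71.40 in total (split across the unequal shares, but the aggregate is all that matters for the group sum).
The 3 free-riders keep 34 each, adding 102. Group total = 102 + 71.40 = 173.40.

173.40 hours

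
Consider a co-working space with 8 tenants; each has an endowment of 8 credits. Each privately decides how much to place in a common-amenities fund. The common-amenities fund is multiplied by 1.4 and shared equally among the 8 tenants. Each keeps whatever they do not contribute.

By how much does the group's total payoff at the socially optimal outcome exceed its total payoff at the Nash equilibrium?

25.60 credits

Each contributed unit returns 1.4/8 = 0.1750 to its contributor — below 1 — so contributing 0 is dominant for every player. At the Nash equilibrium everyone keeps their 8, and the group total is 8 × 8 = 64.
Each contributed unit returns 1.400 to the group as a whole (0.1750 to each of 8 players), which exceeds 1, so the social optimum is full contribution: group total = 1.400 × 64 = 89.60.
Efficiency loss = 89.60 − 64 = 25.60.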